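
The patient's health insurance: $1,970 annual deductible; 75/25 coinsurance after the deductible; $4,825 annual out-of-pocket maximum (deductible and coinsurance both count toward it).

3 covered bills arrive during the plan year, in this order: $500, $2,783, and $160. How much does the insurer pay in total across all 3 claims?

$1,104.75

Claim 1 — $500: fully absorbed by the deductible. Patient pays $500; OOP now $500. Insurer: $500 − $500 = $0.
Claim 2 — $2,783: deductible takes $1,470, $1,313 remains; patient's 25% is $328.25. Patient owes $1,798.25 (running OOP $2,298.25). Plan pays $2,783 − $1,798.25 = $984.75.
Claim 3 — $160: deductible already satisfied, so patient's share is 25% × $160 = $40. Patient pays $40; OOP now $2,338.25. Plan pays $160 − $40 = $120.
Insurer total = bills − patient's total = $3,443 − $2,338.25 = $1,104.75.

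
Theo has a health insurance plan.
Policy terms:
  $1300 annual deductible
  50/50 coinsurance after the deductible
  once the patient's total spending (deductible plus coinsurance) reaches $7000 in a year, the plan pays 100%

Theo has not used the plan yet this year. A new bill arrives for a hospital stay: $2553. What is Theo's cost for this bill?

Deductible not yet touched, so the first $1300 of the bill goes to the deductible.
The remaining $1253 (= $2553 − $1300) moves to coinsurance.
50% of $1253 = $626.50 falls to the patient.
That puts the patient's cost at $1300 + $626.50 = $1926.50 before any cap.
Cumulative spending $0 + $1926.50 = $1926.50 stays under the $7000 maximum.

$1926.50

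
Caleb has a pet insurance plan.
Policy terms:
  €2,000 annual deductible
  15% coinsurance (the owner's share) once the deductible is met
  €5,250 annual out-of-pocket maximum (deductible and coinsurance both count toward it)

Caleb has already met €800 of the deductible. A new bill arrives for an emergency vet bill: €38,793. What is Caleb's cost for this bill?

Deductible still to meet: €2,000 − €800 = €1,200.
The remaining €37,593 (= €38,793 − €1,200) moves to coinsurance.
Owner's 15% share of €37,593 is €5,638.95.
That puts the owner's cost at €1,200 + €5,638.95 = €6,838.95 before any cap.
Adding €6,838.95 to the €800 already spent would give €7,638.95, which exceeds the €5,250 cap; the owner pays just €5,250 − €800 = €4,450.

€4,450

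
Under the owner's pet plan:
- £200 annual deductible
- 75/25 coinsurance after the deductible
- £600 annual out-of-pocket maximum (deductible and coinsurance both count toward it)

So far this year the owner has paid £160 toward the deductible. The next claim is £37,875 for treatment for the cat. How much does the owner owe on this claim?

£440

£160 of the £200 deductible is already met, leaving £40.
That leaves £37,875 − £40 = £37,835 for coinsurance.
25% of £37,835 = £9,458.75 falls to the owner.
So the owner owes £40 + £9,458.75 = £9,498.75 before any cap.
Adding £9,498.75 to the £160 already spent would give £9,658.75, which exceeds the £600 cap; the owner pays just £600 − £160 = £440.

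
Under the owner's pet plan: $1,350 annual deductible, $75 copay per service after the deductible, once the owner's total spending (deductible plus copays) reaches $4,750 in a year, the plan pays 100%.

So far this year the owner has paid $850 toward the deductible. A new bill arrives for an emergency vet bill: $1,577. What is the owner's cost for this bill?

$575

Remaining deductible: $1,350 − $850 = $500.
After the $500 deductible portion, $1,577 − $500 = $1,077 is subject to the copay.
Copay on this service: $75.
Owner responsibility before any cap: $500 + $75 = $575.
Total out-of-pocket so far would be $850 + $575 = $1,425, below the $4,750 cap — no reduction.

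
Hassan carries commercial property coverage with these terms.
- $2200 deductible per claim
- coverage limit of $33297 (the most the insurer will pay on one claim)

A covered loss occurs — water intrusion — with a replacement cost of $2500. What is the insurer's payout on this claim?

$300

Less the $2200 deductible: $2500 − $2200 = $300.
$300 is within the $33297 limit, so the insurer pays $300.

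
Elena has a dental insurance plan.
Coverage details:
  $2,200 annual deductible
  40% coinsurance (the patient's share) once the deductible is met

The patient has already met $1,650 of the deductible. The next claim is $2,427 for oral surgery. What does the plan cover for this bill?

$1,126.20

$1,650 of the $2,200 deductible is already met, leaving $550.
That leaves $2,427 − $550 = $1,877 for coinsurance.
Coinsurance: $1,877 × 40% = $750.80.
So the patient owes $550 + $750.80 = $1,300.80.
Insurer pays the balance: $2,427 − $1,300.80 = $1,126.20.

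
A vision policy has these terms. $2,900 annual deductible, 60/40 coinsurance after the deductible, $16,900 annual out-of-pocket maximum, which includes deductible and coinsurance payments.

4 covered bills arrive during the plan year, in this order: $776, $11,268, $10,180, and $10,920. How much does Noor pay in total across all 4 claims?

Claim 1 — $776: fully absorbed by the deductible. Member owes $776 (running OOP $776).
Claim 2 — $11,268: $2,124 finishes the deductible; $9,144 goes to coinsurance; member's 40% is $3,657.60. Member owes $5,781.60 (running OOP $6,557.60).
Claim 3 — $10,180: 40% coinsurance on $10,180 = $4,072. Cost to member: $4,072. OOP to date $10,629.60.
Claim 4 — $10,920: 40% coinsurance on $10,920 = $4,368. Member pays $4,368; OOP now $14,997.60.
Summing the member's payments: $776 + $5,781.60 + $4,072 + $4,368 = $14,997.60.

$14,997.60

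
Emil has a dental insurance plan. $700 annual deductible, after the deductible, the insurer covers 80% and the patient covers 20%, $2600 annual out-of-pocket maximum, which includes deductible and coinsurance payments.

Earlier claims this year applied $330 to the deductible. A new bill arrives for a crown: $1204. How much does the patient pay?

$536.80

Deductible still to meet: $700 − $330 = $370.
After the $370 deductible portion, $1204 − $370 = $834 is subject to coinsurance.
20% of $834 = $166.80 falls to the patient.
So the patient owes $370 + $166.80 = $536.80 before any cap.
Year-to-date out-of-pocket becomes $330 + $536.80 = $866.80, still under the $2600 maximum, so no cap applies.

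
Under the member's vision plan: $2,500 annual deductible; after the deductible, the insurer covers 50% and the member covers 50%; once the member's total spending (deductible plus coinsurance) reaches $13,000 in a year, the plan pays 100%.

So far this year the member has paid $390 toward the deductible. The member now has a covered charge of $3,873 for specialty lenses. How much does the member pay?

$390 of the $2,500 deductible is already met, leaving $2,110.
After the $2,110 deductible portion, $3,873 − $2,110 = $1,763 is subject to coinsurance.
Coinsurance: $1,763 × 50% = $881.50.
So the member owes $2,110 + $881.50 = $2,991.50 before any cap.
Cumulative spending $390 + $2,991.50 = $3,381.50 stays under the $13,000 maximum.

$2,991.50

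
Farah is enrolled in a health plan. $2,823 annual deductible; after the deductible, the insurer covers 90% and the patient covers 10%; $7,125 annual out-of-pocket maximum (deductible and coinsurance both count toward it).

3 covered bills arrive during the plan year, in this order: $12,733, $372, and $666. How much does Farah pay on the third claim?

Bill 1, $12,733: $2,823 finishes the deductible; $9,910 goes to coinsurance; coinsurance $9,910 × 10% = $991. Patient owes $3,814 (running OOP $3,814).
Bill 2, $372: 10% coinsurance on $372 = $37.20. Patient pays $37.20; OOP now $3,851.20.
Bill 3, $666: deductible already satisfied, so patient's share is 10% × $666 = $66.60. Patient pays $66.60; OOP now $3,917.80.

$66.60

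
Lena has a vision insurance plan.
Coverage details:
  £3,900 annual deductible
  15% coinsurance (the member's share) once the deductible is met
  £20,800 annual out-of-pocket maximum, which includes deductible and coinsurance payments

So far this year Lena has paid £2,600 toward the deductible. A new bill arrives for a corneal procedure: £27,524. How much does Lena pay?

Deductible still to meet: £3,900 − £2,600 = £1,300.
The remaining £26,224 (= £27,524 − £1,300) moves to coinsurance.
Member's 15% share of £26,224 is £3,933.60.
So the member owes £1,300 + £3,933.60 = £5,233.60 before any cap.
Total out-of-pocket so far would be £2,600 + £5,233.60 = £7,833.60, below the £20,800 cap — no reduction.

£5,233.60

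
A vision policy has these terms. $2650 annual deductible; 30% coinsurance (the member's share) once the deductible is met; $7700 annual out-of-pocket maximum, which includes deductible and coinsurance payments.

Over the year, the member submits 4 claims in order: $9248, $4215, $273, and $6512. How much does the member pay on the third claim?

$81.90

Bill 1, $9248: $2650 finishes the deductible; $6598 goes to coinsurance; 30% of $6598 = $1979.40. Member owes $4629.40 (running OOP $4629.40).
Bill 2, $4215: deductible already satisfied, so member's share is 30% × $4215 = $1264.50. Member pays $1264.50; OOP now $5893.90.
Bill 3, $273: deductible met; 30% of $273 = $81.90. Member pays $81.90; OOP now $5975.80.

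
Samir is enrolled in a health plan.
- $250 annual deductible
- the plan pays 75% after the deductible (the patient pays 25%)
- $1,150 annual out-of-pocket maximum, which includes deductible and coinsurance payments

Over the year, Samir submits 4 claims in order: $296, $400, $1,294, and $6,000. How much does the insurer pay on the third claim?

Claim 1 — $296: deductible takes $250, $46 remains; 25% of $46 = $11.50. Patient owes $261.50 (running OOP $261.50). Insurer: $296 − $261.50 = $34.50.
Claim 2 — $400: deductible met; 25% of $400 = $100. Patient pays $100; OOP now $361.50. Plan pays $400 − $100 = $300.
Claim 3 — $1,294: deductible already satisfied, so patient's share is 25% × $1,294 = $323.50. Patient pays $323.50; OOP now $685. Insurer: $1,294 − $323.50 = $970.50.

$970.50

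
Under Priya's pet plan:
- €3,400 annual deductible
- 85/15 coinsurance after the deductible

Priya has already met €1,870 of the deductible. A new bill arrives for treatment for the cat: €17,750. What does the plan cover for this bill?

€13,787

Deductible still to meet: €3,400 − €1,870 = €1,530.
That leaves €17,750 − €1,530 = €16,220 for coinsurance.
15% of €16,220 = €2,433 falls to the owner.
That puts the owner's cost at €1,530 + €2,433 = €3,963.
Insurer pays the balance: €17,750 − €3,963 = €13,787.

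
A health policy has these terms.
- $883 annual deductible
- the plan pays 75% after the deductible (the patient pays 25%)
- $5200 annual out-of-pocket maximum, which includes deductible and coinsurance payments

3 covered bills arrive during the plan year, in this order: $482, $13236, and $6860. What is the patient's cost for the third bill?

$1108.25

Bill 1, $482: entire amount goes to the deductible. Patient pays $482; OOP now $482.
Bill 2, $13236: $401 to deductible, leaving $12835; patient's 25% is $3208.75. Patient pays $3609.75; OOP now $4091.75.
Bill 3, $6860: deductible already satisfied, so patient's share is 25% × $6860 = $1715. That would push OOP to $5806.75, over the $5200 cap, so patient pays $5200 − $4091.75 = $1108.25.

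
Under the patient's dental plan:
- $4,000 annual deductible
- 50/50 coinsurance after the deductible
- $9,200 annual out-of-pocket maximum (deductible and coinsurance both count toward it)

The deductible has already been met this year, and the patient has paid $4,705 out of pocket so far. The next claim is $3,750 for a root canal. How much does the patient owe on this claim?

$1,875

The deductible is already satisfied, so the full bill goes to coinsurance.
Coinsurance: $3,750 × 50% = $1,875.
Year-to-date out-of-pocket becomes $4,705 + $1,875 = $6,580, still under the $9,200 maximum, so no cap applies.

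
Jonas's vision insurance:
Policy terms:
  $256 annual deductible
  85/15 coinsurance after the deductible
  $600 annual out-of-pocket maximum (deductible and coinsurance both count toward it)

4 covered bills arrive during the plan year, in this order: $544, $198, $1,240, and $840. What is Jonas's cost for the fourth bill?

Bill 1, $544: $256 to deductible, leaving $288; coinsurance $288 × 15% = $43.20. Member owes $299.20 (running OOP $299.20).
Bill 2, $198: 15% coinsurance on $198 = $29.70. Cost to member: $29.70. OOP to date $328.90.
Bill 3, $1,240: 15% coinsurance on $1,240 = $186. Member pays $186; OOP now $514.90.
Bill 4, $840: 15% coinsurance on $840 = $126. OOP would hit $640.90 > $600, so the cap limits the member to $600 − $514.90 = $85.10.

$85.10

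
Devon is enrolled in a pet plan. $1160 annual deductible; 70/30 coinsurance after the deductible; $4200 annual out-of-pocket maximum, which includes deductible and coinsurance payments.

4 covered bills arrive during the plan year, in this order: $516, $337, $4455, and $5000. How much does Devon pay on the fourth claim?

Claim 1 — $516: fully absorbed by the deductible. Owner pays $516; OOP now $516.
Claim 2 — $337: all of it applies to the deductible. Owner owes $337 (running OOP $853).
Claim 3 — $4455: $307 finishes the deductible; $4148 goes to coinsurance; coinsurance $4148 × 30% = $1244.40. Cost to owner: $1551.40. OOP to date $2404.40.
Claim 4 — $5000: deductible already satisfied, so owner's share is 30% × $5000 = $1500. Owner owes $1500 (running OOP $3904.40).

$1500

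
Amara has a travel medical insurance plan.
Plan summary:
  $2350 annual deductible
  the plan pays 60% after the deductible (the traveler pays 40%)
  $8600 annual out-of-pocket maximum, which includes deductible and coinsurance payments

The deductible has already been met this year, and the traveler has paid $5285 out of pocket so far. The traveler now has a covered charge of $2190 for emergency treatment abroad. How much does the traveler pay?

$876

The deductible is already satisfied, so the full bill goes to coinsurance.
40% of $2190 = $876 falls to the traveler.
Year-to-date out-of-pocket becomes $5285 + $876 = $6161, still under the $8600 maximum, so no cap applies.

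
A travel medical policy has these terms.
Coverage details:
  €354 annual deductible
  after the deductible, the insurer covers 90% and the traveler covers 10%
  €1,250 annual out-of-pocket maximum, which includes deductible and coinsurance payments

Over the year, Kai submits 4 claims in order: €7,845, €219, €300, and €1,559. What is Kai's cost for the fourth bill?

€95

Claim 1 — €7,845: €354 finishes the deductible; €7,491 goes to coinsurance; 10% of €7,491 = €749.10. Traveler pays €1,103.10; OOP now €1,103.10.
Claim 2 — €219: deductible already satisfied, so traveler's share is 10% × €219 = €21.90. Traveler owes €21.90 (running OOP €1,125).
Claim 3 — €300: 10% coinsurance on €300 = €30. Cost to traveler: €30. OOP to date €1,155.
Claim 4 — €1,559: deductible met; 10% of €1,559 = €155.90. OOP would hit €1,310.90 > €1,250, so the cap limits the traveler to €1,250 − €1,155 = €95.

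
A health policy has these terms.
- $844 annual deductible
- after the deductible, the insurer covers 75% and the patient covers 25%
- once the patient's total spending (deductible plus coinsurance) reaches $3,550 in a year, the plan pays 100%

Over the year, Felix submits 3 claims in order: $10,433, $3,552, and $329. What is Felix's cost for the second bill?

$308.75

Claim 1 — $10,433: deductible takes $844, $9,589 remains; 25% of $9,589 = $2,397.25. Cost to patient: $3,241.25. OOP to date $3,241.25.
Claim 2 — $3,552: deductible already satisfied, so patient's share is 25% × $3,552 = $888. OOP would hit $4,129.25 > $3,550, so the cap limits the patient to $3,550 − $3,241.25 = $308.75.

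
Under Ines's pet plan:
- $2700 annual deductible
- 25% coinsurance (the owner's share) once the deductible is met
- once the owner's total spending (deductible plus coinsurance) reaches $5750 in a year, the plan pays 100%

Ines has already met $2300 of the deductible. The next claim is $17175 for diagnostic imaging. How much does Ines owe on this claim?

$3450

$2300 of the $2700 deductible is already met, leaving $400.
That leaves $17175 − $400 = $16775 for coinsurance.
25% of $16775 = $4193.75 falls to the owner.
Owner responsibility before any cap: $400 + $4193.75 = $4593.75.
Year-to-date out-of-pocket would reach $2300 + $4593.75 = $6893.75, above the $5750 maximum, so the owner pays only $5750 − $2300 = $3450.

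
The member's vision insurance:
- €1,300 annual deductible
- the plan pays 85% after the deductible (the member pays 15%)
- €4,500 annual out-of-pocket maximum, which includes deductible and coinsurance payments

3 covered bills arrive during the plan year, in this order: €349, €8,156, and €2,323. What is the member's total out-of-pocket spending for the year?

€2,729.20

Bill 1, €349: entire amount goes to the deductible. Cost to member: €349. OOP to date €349.
Bill 2, €8,156: deductible takes €951, €7,205 remains; coinsurance €7,205 × 15% = €1,080.75. Cost to member: €2,031.75. OOP to date €2,380.75.
Bill 3, €2,323: 15% coinsurance on €2,323 = €348.45. Member pays €348.45; OOP now €2,729.20.
Summing the member's payments: €349 + €2,031.75 + €348.45 = €2,729.20.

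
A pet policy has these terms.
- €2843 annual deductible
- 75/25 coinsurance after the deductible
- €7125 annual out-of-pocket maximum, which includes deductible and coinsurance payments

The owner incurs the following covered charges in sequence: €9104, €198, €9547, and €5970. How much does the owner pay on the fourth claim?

€280.50

Claim 1 — €9104: deductible takes €2843, €6261 remains; coinsurance €6261 × 25% = €1565.25. Cost to owner: €4408.25. OOP to date €4408.25.
Claim 2 — €198: deductible already satisfied, so owner's share is 25% × €198 = €49.50. Owner pays €49.50; OOP now €4457.75.
Claim 3 — €9547: 25% coinsurance on €9547 = €2386.75. Owner pays €2386.75; OOP now €6844.50.
Claim 4 — €5970: deductible already satisfied, so owner's share is 25% × €5970 = €1492.50. Adding that to €6844.50 gives €8337, past the €7125 cap; owner pays only €7125 − €6844.50 = €280.50.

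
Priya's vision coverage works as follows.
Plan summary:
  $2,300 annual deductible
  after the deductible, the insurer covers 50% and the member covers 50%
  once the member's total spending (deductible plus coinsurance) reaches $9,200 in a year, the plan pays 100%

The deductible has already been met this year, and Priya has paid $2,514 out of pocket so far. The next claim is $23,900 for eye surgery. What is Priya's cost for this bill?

The deductible is already satisfied, so the full bill goes to coinsurance.
Member's 50% share of $23,900 is $11,950.
Year-to-date out-of-pocket would reach $2,514 + $11,950 = $14,464, above the $9,200 maximum, so the member pays only $9,200 − $2,514 = $6,686.

$6,686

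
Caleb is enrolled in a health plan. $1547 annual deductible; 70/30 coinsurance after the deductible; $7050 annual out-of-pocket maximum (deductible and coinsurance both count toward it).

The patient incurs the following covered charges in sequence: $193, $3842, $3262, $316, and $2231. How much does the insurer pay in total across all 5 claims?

#1 ($193): fully absorbed by the deductible. Patient pays $193; OOP now $193. Plan pays $193 − $193 = $0.
#2 ($3842): $1354 to deductible, leaving $2488; patient's 30% is $746.40. Cost to patient: $2100.40. OOP to date $2293.40. Plan pays $3842 − $2100.40 = $1741.60.
#3 ($3262): deductible already satisfied, so patient's share is 30% × $3262 = $978.60. Patient pays $978.60; OOP now $3272. Plan pays $3262 − $978.60 = $2283.40.
#4 ($316): deductible met; 30% of $316 = $94.80. Cost to patient: $94.80. OOP to date $3366.80. Insurer: $316 − $94.80 = $221.20.
#5 ($2231): deductible already satisfied, so patient's share is 30% × $2231 = $669.30. Cost to patient: $669.30. OOP to date $4036.10. Plan pays $2231 − $669.30 = $1561.70.
Insurer total = bills − patient's total = $9844 − $4036.10 = $5807.90.

$5807.90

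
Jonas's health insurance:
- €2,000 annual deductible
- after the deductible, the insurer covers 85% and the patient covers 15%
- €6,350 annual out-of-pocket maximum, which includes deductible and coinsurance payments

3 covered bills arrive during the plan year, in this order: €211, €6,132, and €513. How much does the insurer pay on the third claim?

Bill 1, €211: entire amount goes to the deductible. Patient pays €211; OOP now €211. Plan pays €211 − €211 = €0.
Bill 2, €6,132: €1,789 finishes the deductible; €4,343 goes to coinsurance; coinsurance €4,343 × 15% = €651.45. Cost to patient: €2,440.45. OOP to date €2,651.45. Plan pays €6,132 − €2,440.45 = €3,691.55.
Bill 3, €513: deductible already satisfied, so patient's share is 15% × €513 = €76.95. Cost to patient: €76.95. OOP to date €2,728.40. Plan pays €513 − €76.95 = €436.05.

€436.05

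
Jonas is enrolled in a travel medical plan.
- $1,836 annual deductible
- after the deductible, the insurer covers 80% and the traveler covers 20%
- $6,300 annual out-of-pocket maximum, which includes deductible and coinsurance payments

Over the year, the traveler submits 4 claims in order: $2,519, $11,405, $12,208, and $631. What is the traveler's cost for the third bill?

$2,046.40

Claim 1 — $2,519: $1,836 to deductible, leaving $683; coinsurance $683 × 20% = $136.60. Cost to traveler: $1,972.60. OOP to date $1,972.60.
Claim 2 — $11,405: deductible met; 20% of $11,405 = $2,281. Traveler owes $2,281 (running OOP $4,253.60).
Claim 3 — $12,208: deductible already satisfied, so traveler's share is 20% × $12,208 = $2,441.60. Adding that to $4,253.60 gives $6,695.20, past the $6,300 cap; traveler pays only $6,300 − $4,253.60 = $2,046.40.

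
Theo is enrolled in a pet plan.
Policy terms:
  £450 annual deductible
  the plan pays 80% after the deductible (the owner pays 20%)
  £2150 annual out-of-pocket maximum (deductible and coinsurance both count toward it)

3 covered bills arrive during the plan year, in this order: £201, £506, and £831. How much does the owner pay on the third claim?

£166.20

Claim 1 — £201: fully absorbed by the deductible. Owner owes £201 (running OOP £201).
Claim 2 — £506: £249 to deductible, leaving £257; coinsurance £257 × 20% = £51.40. Owner owes £300.40 (running OOP £501.40).
Claim 3 — £831: deductible met; 20% of £831 = £166.20. Owner owes £166.20 (running OOP £667.60).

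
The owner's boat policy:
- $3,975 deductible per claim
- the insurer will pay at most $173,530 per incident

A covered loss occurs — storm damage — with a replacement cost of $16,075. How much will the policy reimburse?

Less the $3,975 deductible: $16,075 − $3,975 = $12,100.
$12,100 ≤ $173,530, so the limit doesn't bind; insurer pays $12,100.

$12,100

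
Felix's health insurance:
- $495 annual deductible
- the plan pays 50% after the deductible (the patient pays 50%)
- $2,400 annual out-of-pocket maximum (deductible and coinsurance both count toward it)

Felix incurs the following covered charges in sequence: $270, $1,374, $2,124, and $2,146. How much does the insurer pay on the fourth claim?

$1,877.50

Claim 1 — $270: fully absorbed by the deductible. Cost to patient: $270. OOP to date $270. Plan pays $270 − $270 = $0.
Claim 2 — $1,374: $225 finishes the deductible; $1,149 goes to coinsurance; 50% of $1,149 = $574.50. Cost to patient: $799.50. OOP to date $1,069.50. Plan pays $1,374 − $799.50 = $574.50.
Claim 3 — $2,124: deductible met; 50% of $2,124 = $1,062. Cost to patient: $1,062. OOP to date $2,131.50. Plan pays $2,124 − $1,062 = $1,062.
Claim 4 — $2,146: deductible met; 50% of $2,146 = $1,073. OOP would hit $3,204.50 > $2,400, so the cap limits the patient to $2,400 − $2,131.50 = $268.50. Plan pays $2,146 − $268.50 = $1,877.50.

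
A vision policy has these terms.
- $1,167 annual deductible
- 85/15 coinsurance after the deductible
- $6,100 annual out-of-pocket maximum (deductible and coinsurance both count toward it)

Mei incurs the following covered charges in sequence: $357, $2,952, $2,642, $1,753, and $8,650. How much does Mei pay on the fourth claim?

Claim 1 ($357): all of it applies to the deductible. Member owes $357 (running OOP $357).
Claim 2 ($2,952): $810 to deductible, leaving $2,142; 15% of $2,142 = $321.30. Member owes $1,131.30 (running OOP $1,488.30).
Claim 3 ($2,642): deductible met; 15% of $2,642 = $396.30. Member pays $396.30; OOP now $1,884.60.
Claim 4 ($1,753): 15% coinsurance on $1,753 = $262.95. Member owes $262.95 (running OOP $2,147.55).

$262.95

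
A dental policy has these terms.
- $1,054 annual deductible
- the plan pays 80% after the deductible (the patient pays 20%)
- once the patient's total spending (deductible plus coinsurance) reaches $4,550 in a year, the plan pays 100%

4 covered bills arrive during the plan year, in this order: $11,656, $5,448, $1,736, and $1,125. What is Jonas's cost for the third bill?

$286

Bill 1, $11,656: deductible takes $1,054, $10,602 remains; 20% of $10,602 = $2,120.40. Patient owes $3,174.40 (running OOP $3,174.40).
Bill 2, $5,448: deductible already satisfied, so patient's share is 20% × $5,448 = $1,089.60. Patient owes $1,089.60 (running OOP $4,264).
Bill 3, $1,736: 20% coinsurance on $1,736 = $347.20. Adding that to $4,264 gives $4,611.20, past the $4,550 cap; patient pays only $4,550 − $4,264 = $286.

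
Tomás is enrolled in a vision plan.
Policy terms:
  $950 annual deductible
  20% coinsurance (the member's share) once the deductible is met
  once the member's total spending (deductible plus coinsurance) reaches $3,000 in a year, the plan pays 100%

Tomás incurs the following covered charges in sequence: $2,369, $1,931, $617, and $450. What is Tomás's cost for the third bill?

#1 ($2,369): $950 finishes the deductible; $1,419 goes to coinsurance; member's 20% is $283.80. Member owes $1,233.80 (running OOP $1,233.80).
#2 ($1,931): 20% coinsurance on $1,931 = $386.20. Member owes $386.20 (running OOP $1,620).
#3 ($617): 20% coinsurance on $617 = $123.40. Member owes $123.40 (running OOP $1,743.40).

$123.40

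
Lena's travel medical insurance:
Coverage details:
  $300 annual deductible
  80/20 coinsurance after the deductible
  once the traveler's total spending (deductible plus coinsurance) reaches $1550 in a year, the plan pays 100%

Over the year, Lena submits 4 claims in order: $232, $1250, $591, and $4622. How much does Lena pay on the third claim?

Bill 1, $232: fully absorbed by the deductible. Traveler pays $232; OOP now $232.
Bill 2, $1250: deductible takes $68, $1182 remains; traveler's 20% is $236.40. Traveler owes $304.40 (running OOP $536.40).
Bill 3, $591: deductible met; 20% of $591 = $118.20. Traveler owes $118.20 (running OOP $654.60).

$118.20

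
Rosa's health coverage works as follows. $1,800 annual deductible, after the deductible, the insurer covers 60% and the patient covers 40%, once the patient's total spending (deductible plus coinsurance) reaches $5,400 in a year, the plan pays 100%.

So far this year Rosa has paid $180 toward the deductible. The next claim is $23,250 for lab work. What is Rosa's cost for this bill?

$5,220

Deductible still to meet: $1,800 − $180 = $1,620.
That leaves $23,250 − $1,620 = $21,630 for coinsurance.
Patient's 40% share of $21,630 is $8,652.
So the patient owes $1,620 + $8,652 = $10,272 before any cap.
Adding $10,272 to the $180 already spent would give $10,452, which exceeds the $5,400 cap; the patient pays just $5,400 − $180 = $5,220.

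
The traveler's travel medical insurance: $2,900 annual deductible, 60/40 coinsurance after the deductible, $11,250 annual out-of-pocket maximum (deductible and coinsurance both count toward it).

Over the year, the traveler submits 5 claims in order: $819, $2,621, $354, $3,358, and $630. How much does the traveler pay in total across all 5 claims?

$4,852.80

#1 ($819): all of it applies to the deductible. Cost to traveler: $819. OOP to date $819.
#2 ($2,621): deductible takes $2,081, $540 remains; coinsurance $540 × 40% = $216. Cost to traveler: $2,297. OOP to date $3,116.
#3 ($354): deductible already satisfied, so traveler's share is 40% × $354 = $141.60. Traveler owes $141.60 (running OOP $3,257.60).
#4 ($3,358): 40% coinsurance on $3,358 = $1,343.20. Cost to traveler: $1,343.20. OOP to date $4,600.80.
#5 ($630): deductible already satisfied, so traveler's share is 40% × $630 = $252. Traveler owes $252 (running OOP $4,852.80).
Summing the traveler's payments: $819 + $2,297 + $141.60 + $1,343.20 + $252 = $4,852.80.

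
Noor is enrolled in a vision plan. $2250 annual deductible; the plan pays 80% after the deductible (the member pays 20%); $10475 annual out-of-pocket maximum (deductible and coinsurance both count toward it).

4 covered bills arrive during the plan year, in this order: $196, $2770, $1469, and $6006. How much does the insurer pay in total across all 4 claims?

$6552.80

Claim 1 ($196): fully absorbed by the deductible. Cost to member: $196. OOP to date $196. Plan pays $196 − $196 = $0.
Claim 2 ($2770): deductible takes $2054, $716 remains; member's 20% is $143.20. Cost to member: $2197.20. OOP to date $2393.20. Insurer: $2770 − $2197.20 = $572.80.
Claim 3 ($1469): deductible met; 20% of $1469 = $293.80. Member pays $293.80; OOP now $2687. Plan pays $1469 − $293.80 = $1175.20.
Claim 4 ($6006): deductible already satisfied, so member's share is 20% × $6006 = $1201.20. Cost to member: $1201.20. OOP to date $3888.20. Insurer: $6006 − $1201.20 = $4804.80.
Insurer total: $0 + $572.80 + $1175.20 + $4804.80 = $6552.80.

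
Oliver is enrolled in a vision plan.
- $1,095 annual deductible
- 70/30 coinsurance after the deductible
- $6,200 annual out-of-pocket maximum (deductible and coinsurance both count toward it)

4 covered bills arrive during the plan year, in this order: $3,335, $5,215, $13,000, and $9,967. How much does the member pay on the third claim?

Claim 1 — $3,335: $1,095 finishes the deductible; $2,240 goes to coinsurance; coinsurance $2,240 × 30% = $672. Member owes $1,767 (running OOP $1,767).
Claim 2 — $5,215: 30% coinsurance on $5,215 = $1,564.50. Cost to member: $1,564.50. OOP to date $3,331.50.
Claim 3 — $13,000: deductible met; 30% of $13,000 = $3,900. That would push OOP to $7,231.50, over the $6,200 cap, so member pays $6,200 − $3,331.50 = $2,868.50.

$2,868.50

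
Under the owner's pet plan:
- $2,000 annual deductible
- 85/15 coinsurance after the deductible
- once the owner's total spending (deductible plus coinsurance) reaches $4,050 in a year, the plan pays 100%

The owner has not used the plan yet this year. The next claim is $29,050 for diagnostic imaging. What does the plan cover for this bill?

$25,000

The full $2,000 deductible is still open; $2,000 of this bill applies to it.
That leaves $29,050 − $2,000 = $27,050 for coinsurance.
15% of $27,050 = $4,057.50 falls to the owner.
That puts the owner's cost at $2,000 + $4,057.50 = $6,057.50 before any cap.
That would bring total out-of-pocket to $6,057.50, past the $4,050 cap. The owner is capped at $4,050 − $0 = $4,050 on this claim.
Insurer pays the balance: $29,050 − $4,050 = $25,000.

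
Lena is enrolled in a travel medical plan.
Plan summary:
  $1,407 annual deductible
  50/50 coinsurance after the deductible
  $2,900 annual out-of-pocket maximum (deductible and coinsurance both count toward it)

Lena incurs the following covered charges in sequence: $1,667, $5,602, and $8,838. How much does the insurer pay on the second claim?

Claim 1 — $1,667: $1,407 finishes the deductible; $260 goes to coinsurance; 50% of $260 = $130. Traveler owes $1,537 (running OOP $1,537). Insurer: $1,667 − $1,537 = $130.
Claim 2 — $5,602: 50% coinsurance on $5,602 = $2,801. That would push OOP to $4,338, over the $2,900 cap, so traveler pays $2,900 − $1,537 = $1,363. Plan pays $5,602 − $1,363 = $4,239.

$4,239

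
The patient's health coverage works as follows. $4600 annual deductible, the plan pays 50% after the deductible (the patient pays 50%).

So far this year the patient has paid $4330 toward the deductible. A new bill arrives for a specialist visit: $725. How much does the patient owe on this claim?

$497.50

Deductible still to meet: $4600 − $4330 = $270.
The remaining $455 (= $725 − $270) moves to coinsurance.
50% of $455 = $227.50 falls to the patient.
That puts the patient's cost at $270 + $227.50 = $497.50.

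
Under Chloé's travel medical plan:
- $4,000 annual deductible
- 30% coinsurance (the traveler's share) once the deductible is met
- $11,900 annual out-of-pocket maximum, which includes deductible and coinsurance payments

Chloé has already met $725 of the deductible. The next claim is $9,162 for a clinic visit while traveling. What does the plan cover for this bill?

$4,120.90

Deductible still to meet: $4,000 − $725 = $3,275.
After the $3,275 deductible portion, $9,162 − $3,275 = $5,887 is subject to coinsurance.
Traveler's 30% share of $5,887 is $1,766.10.
That puts the traveler's cost at $3,275 + $1,766.10 = $5,041.10 before any cap.
Year-to-date out-of-pocket becomes $725 + $5,041.10 = $5,766.10, still under the $11,900 maximum, so no cap applies.
The insurer covers the remainder: $9,162 − $5,041.10 = $4,120.90.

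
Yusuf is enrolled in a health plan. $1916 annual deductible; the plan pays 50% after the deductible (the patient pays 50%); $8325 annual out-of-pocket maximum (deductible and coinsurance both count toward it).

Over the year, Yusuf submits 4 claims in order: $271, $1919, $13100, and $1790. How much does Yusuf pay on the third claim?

$6272

Bill 1, $271: fully absorbed by the deductible. Patient owes $271 (running OOP $271).
Bill 2, $1919: $1645 to deductible, leaving $274; coinsurance $274 × 50% = $137. Cost to patient: $1782. OOP to date $2053.
Bill 3, $13100: deductible met; 50% of $13100 = $6550. OOP would hit $8603 > $8325, so the cap limits the patient to $8325 − $2053 = $6272.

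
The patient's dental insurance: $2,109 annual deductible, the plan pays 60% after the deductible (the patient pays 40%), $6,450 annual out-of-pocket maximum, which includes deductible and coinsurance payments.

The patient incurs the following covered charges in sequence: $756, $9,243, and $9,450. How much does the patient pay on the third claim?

#1 ($756): entire amount goes to the deductible. Patient pays $756; OOP now $756.
#2 ($9,243): deductible takes $1,353, $7,890 remains; coinsurance $7,890 × 40% = $3,156. Patient owes $4,509 (running OOP $5,265).
#3 ($9,450): 40% coinsurance on $9,450 = $3,780. OOP would hit $9,045 > $6,450, so the cap limits the patient to $6,450 − $5,265 = $1,185.

$1,185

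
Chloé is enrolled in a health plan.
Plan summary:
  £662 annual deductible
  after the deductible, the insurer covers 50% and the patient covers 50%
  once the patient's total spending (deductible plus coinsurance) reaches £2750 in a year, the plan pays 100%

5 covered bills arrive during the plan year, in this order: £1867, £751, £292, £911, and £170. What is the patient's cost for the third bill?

Claim 1 (£1867): £662 to deductible, leaving £1205; 50% of £1205 = £602.50. Patient owes £1264.50 (running OOP £1264.50).
Claim 2 (£751): deductible already satisfied, so patient's share is 50% × £751 = £375.50. Patient owes £375.50 (running OOP £1640).
Claim 3 (£292): deductible met; 50% of £292 = £146. Patient pays £146; OOP now £1786.

£146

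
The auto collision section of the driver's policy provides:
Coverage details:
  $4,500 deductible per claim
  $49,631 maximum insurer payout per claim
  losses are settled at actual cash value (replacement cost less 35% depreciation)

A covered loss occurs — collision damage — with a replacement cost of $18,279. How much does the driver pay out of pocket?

$10,897.65

At 35% depreciation, ACV = $18,279 − $6,397.65 = $11,881.35.
Subtract the deductible: $11,881.35 − $4,500 = $7,381.35.
$7,381.35 ≤ $49,631, so the limit doesn't bind; insurer pays $7,381.35.
The driver bears the rest of the original loss: $18,279 − $7,381.35 = $10,897.65.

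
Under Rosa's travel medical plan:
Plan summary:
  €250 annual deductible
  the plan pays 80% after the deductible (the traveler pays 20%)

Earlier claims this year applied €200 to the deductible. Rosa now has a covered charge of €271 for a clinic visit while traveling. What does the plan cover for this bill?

Deductible still to meet: €250 − €200 = €50.
That leaves €271 − €50 = €221 for coinsurance.
Coinsurance: €221 × 20% = €44.20.
So the traveler owes €50 + €44.20 = €94.20.
Insurer pays the balance: €271 − €94.20 = €176.80.

€176.80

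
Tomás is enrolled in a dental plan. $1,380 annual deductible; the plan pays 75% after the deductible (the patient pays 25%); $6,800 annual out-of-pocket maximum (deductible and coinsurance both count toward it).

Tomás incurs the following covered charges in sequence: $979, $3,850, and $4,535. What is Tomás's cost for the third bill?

Claim 1 ($979): all of it applies to the deductible. Cost to patient: $979. OOP to date $979.
Claim 2 ($3,850): $401 finishes the deductible; $3,449 goes to coinsurance; coinsurance $3,449 × 25% = $862.25. Patient pays $1,263.25; OOP now $2,242.25.
Claim 3 ($4,535): deductible already satisfied, so patient's share is 25% × $4,535 = $1,133.75. Patient owes $1,133.75 (running OOP $3,376).

$1,133.75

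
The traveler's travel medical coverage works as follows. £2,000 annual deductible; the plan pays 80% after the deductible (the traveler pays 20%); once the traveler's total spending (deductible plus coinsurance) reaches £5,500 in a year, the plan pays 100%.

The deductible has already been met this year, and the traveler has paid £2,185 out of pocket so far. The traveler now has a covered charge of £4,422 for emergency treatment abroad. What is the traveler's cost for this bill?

£884.40

The deductible is already satisfied, so the full bill goes to coinsurance.
Coinsurance: £4,422 × 20% = £884.40.
Cumulative spending £2,185 + £884.40 = £3,069.40 stays under the £5,500 maximum.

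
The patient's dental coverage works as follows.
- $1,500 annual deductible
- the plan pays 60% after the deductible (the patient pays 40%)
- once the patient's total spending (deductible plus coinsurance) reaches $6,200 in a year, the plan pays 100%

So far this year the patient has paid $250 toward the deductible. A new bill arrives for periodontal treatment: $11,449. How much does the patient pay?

Remaining deductible: $1,500 − $250 = $1,250.
The remaining $10,199 (= $11,449 − $1,250) moves to coinsurance.
40% of $10,199 = $4,079.60 falls to the patient.
That puts the patient's cost at $1,250 + $4,079.60 = $5,329.60 before any cap.
Total out-of-pocket so far would be $250 + $5,329.60 = $5,579.60, below the $6,200 cap — no reduction.

$5,329.60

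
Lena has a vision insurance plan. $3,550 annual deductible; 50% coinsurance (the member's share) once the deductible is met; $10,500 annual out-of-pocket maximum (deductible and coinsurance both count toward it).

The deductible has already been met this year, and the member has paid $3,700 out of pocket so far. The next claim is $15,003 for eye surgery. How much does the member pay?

The deductible is already satisfied, so the full bill goes to coinsurance.
Coinsurance: $15,003 × 50% = $7,501.50.
Year-to-date out-of-pocket would reach $3,700 + $7,501.50 = $11,201.50, above the $10,500 maximum, so the member pays only $10,500 − $3,700 = $6,800.

$6,800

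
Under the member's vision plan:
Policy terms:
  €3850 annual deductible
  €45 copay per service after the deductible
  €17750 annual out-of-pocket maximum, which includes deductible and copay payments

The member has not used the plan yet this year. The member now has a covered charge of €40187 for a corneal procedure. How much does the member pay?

Deductible not yet touched, so the first €3850 of the bill goes to the deductible.
The remaining €36337 (= €40187 − €3850) moves to the copay.
Copay on this service: €45.
That puts the member's cost at €3850 + €45 = €3895 before any cap.
Cumulative spending €0 + €3895 = €3895 stays under the €17750 maximum.

€3895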